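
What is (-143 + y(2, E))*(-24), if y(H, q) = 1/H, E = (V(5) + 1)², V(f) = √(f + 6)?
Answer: 3420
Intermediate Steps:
V(f) = √(6 + f)
E = (1 + √11)² (E = (√(6 + 5) + 1)² = (√11 + 1)² = (1 + √11)² ≈ 18.633)
(-143 + y(2, E))*(-24) = (-143 + 1/2)*(-24) = (-143 + ½)*(-24) = -285/2*(-24) = 3420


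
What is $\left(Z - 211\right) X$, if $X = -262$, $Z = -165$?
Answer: $98512$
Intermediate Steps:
$\left(Z - 211\right) X = \left(-165 - 211\right) \left(-262\right) = \left(-376\right) \left(-262\right) = 98512$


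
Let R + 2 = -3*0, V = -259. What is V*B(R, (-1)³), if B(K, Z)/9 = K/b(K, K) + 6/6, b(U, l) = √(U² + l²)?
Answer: -2331 + 2331*√2/2 ≈ -682.73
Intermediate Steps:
R = -2 (R = -2 - 3*0 = -2 + 0 = -2)
B(K, Z) = 9 + 9*K*√2/(2*√(K²)) (B(K, Z) = 9*(K/(√(K² + K²)) + 6/6) = 9*(K/(√(2*K²)) + 6*(⅙)) = 9*(K/((√2*√(K²))) + 1) = 9*(K*(√2/(2*√(K²))) + 1) = 9*(K*√2/(2*√(K²)) + 1) = 9*(1 + K*√2/(2*√(K²))) = 9 + 9*K*√2/(2*√(K²)))
V*B(R, (-1)³) = -259*(9 + (9/2)*(-2)*√2/√((-2)²)) = -259*(9 + (9/2)*(-2)*√2/√4) = -259*(9 + (9/2)*(-2)*√2*(½)) = -259*(9 - 9*√2/2) = -2331 + 2331*√2/2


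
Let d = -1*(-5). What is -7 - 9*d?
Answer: -52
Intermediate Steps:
d = 5
-7 - 9*d = -7 - 9*5 = -7 - 45 = -52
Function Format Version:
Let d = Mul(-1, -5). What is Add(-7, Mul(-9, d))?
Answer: -52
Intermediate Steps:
d = 5
Add(-7, Mul(-9, d)) = Add(-7, Mul(-9, 5)) = Add(-7, -45) = -52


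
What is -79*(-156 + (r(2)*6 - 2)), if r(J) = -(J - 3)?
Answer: 12008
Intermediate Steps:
r(J) = 3 - J (r(J) = -(-3 + J) = 3 - J)
-79*(-156 + (r(2)*6 - 2)) = -79*(-156 + ((3 - 1*2)*6 - 2)) = -79*(-156 + ((3 - 2)*6 - 2)) = -79*(-156 + (1*6 - 2)) = -79*(-156 + (6 - 2)) = -79*(-156 + 4) = -79*(-152) = 12008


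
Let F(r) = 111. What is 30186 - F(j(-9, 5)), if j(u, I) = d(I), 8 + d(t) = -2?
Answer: 30075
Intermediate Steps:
d(t) = -10 (d(t) = -8 - 2 = -10)
j(u, I) = -10
30186 - F(j(-9, 5)) = 30186 - 1*111 = 30186 - 111 = 30075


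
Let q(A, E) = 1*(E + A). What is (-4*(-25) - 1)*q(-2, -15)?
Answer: -1683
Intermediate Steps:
q(A, E) = A + E (q(A, E) = 1*(A + E) = A + E)
(-4*(-25) - 1)*q(-2, -15) = (-4*(-25) - 1)*(-2 - 15) = (100 - 1)*(-17) = 99*(-17) = -1683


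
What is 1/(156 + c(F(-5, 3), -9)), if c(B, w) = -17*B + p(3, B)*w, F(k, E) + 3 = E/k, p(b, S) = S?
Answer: 5/1248 ≈ 0.0040064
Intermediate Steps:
F(k, E) = -3 + E/k
c(B, w) = -17*B + B*w
1/(156 + c(F(-5, 3), -9)) = 1/(156 + (-3 + 3/(-5))*(-17 - 9)) = 1/(156 + (-3 + 3*(-⅕))*(-26)) = 1/(156 + (-3 - ⅗)*(-26)) = 1/(156 - 18/5*(-26)) = 1/(156 + 468/5) = 1/(1248/5) = 5/1248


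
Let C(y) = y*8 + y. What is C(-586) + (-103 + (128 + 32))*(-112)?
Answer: -11658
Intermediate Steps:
C(y) = 9*y (C(y) = 8*y + y = 9*y)
C(-586) + (-103 + (128 + 32))*(-112) = 9*(-586) + (-103 + (128 + 32))*(-112) = -5274 + (-103 + 160)*(-112) = -5274 + 57*(-112) = -5274 - 6384 = -11658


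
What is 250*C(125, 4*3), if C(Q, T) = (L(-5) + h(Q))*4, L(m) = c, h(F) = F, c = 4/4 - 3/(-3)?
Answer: 127000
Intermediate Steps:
c = 2 (c = 4*(¼) - 3*(-⅓) = 1 + 1 = 2)
L(m) = 2
C(Q, T) = 8 + 4*Q (C(Q, T) = (2 + Q)*4 = 8 + 4*Q)
250*C(125, 4*3) = 250*(8 + 4*125) = 250*(8 + 500) = 250*508 = 127000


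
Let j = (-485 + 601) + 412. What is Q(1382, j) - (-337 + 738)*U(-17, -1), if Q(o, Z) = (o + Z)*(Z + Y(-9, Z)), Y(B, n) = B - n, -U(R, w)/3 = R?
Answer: -37641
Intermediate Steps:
U(R, w) = -3*R
j = 528 (j = 116 + 412 = 528)
Q(o, Z) = -9*Z - 9*o (Q(o, Z) = (o + Z)*(Z + (-9 - Z)) = (Z + o)*(-9) = -9*Z - 9*o)
Q(1382, j) - (-337 + 738)*U(-17, -1) = (-9*528 - 9*1382) - (-337 + 738)*(-3*(-17)) = (-4752 - 12438) - 401*51 = -17190 - 1*20451 = -17190 - 20451 = -37641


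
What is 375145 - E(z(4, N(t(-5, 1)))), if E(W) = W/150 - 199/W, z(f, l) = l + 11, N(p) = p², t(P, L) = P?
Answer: 337635259/900 ≈ 3.7515e+5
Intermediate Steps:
z(f, l) = 11 + l
E(W) = -199/W + W/150 (E(W) = W*(1/150) - 199/W = W/150 - 199/W = -199/W + W/150)
375145 - E(z(4, N(t(-5, 1)))) = 375145 - (-199/(11 + (-5)²) + (11 + (-5)²)/150) = 375145 - (-199/(11 + 25) + (11 + 25)/150) = 375145 - (-199/36 + (1/150)*36) = 375145 - (-199*1/36 + 6/25) = 375145 - (-199/36 + 6/25) = 375145 - 1*(-4759/900) = 375145 + 4759/900 = 337635259/900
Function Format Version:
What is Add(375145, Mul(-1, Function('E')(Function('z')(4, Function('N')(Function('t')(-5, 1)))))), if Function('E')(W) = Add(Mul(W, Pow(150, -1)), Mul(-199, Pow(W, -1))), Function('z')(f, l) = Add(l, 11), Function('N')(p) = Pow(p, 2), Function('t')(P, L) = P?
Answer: Rational(337635259, 900) ≈ 3.7515e+5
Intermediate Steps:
Function('z')(f, l) = Add(11, l)
Function('E')(W) = Add(Mul(-199, Pow(W, -1)), Mul(Rational(1, 150), W)) (Function('E')(W) = Add(Mul(W, Rational(1, 150)), Mul(-199, Pow(W, -1))) = Add(Mul(Rational(1, 150), W), Mul(-199, Pow(W, -1))) = Add(Mul(-199, Pow(W, -1)), Mul(Rational(1, 150), W)))
Add(375145, Mul(-1, Function('E')(Function('z')(4, Function('N')(Function('t')(-5, 1)))))) = Add(375145, Mul(-1, Add(Mul(-199, Pow(Add(11, Pow(-5, 2)), -1)), Mul(Rational(1, 150), Add(11, Pow(-5, 2)))))) = Add(375145, Mul(-1, Add(Mul(-199, Pow(Add(11, 25), -1)), Mul(Rational(1, 150), Add(11, 25))))) = Add(375145, Mul(-1, Add(Mul(-199, Pow(36, -1)), Mul(Rational(1, 150), 36)))) = Add(375145, Mul(-1, Add(Mul(-199, Rational(1, 36)), Rational(6, 25)))) = Add(375145, Mul(-1, Add(Rational(-199, 36), Rational(6, 25)))) = Add(375145, Mul(-1, Rational(-4759, 900))) = Add(375145, Rational(4759, 900)) = Rational(337635259, 900)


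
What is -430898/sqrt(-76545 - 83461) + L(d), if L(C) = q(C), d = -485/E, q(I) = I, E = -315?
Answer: 97/63 + 215449*I*sqrt(160006)/80003 ≈ 1.5397 + 1077.2*I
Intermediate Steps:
d = 97/63 (d = -485/(-315) = -485*(-1/315) = 97/63 ≈ 1.5397)
L(C) = C
-430898/sqrt(-76545 - 83461) + L(d) = -430898/sqrt(-76545 - 83461) + 97/63 = -430898*(-I*sqrt(160006)/160006) + 97/63 = -(-215449)*I*sqrt(160006)/80003 + 97/63 = 215449*I*sqrt(160006)/80003 + 97/63 = 97/63 + 215449*I*sqrt(160006)/80003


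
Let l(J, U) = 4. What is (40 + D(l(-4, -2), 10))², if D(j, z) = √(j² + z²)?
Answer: 1716 + 160*√29 ≈ 2577.6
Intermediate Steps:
(40 + D(l(-4, -2), 10))² = (40 + √(4² + 10²))² = (40 + √(16 + 100))² = (40 + √116)² = (40 + 2*√29)²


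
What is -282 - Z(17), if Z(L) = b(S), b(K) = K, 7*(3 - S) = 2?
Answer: -1993/7 ≈ -284.71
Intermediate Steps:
S = 19/7 (S = 3 - ⅐*2 = 3 - 2/7 = 19/7 ≈ 2.7143)
Z(L) = 19/7
-282 - Z(17) = -282 - 1*19/7 = -282 - 19/7 = -1993/7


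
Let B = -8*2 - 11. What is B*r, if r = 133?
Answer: -3591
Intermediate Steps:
B = -27 (B = -16 - 11 = -27)
B*r = -27*133 = -3591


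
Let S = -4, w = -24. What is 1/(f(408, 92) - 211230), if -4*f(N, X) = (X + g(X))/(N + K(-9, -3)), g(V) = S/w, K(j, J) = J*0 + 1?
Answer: -9816/2073434233 ≈ -4.7342e-6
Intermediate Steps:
K(j, J) = 1 (K(j, J) = 0 + 1 = 1)
g(V) = ⅙ (g(V) = -4/(-24) = -4*(-1/24) = ⅙)
f(N, X) = -(⅙ + X)/(4*(1 + N)) (f(N, X) = -(X + ⅙)/(4*(N + 1)) = -(⅙ + X)/(4*(1 + N)))
1/(f(408, 92) - 211230) = 1/((-1 - 6*92)/(24*(1 + 408)) - 211230) = 1/((1/24)*(-1 - 552)/409 - 211230) = 1/((1/24)*(1/409)*(-553) - 211230) = 1/(-553/9816 - 211230) = 1/(-2073434233/9816) = -9816/2073434233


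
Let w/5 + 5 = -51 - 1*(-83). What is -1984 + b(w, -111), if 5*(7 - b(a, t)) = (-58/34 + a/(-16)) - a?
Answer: -2649241/1360 ≈ -1948.0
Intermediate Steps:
w = 135 (w = -25 + 5*(-51 - 1*(-83)) = -25 + 5*(-51 + 83) = -25 + 5*32 = -25 + 160 = 135)
b(a, t) = 624/85 + 17*a/80 (b(a, t) = 7 - ((-58/34 + a/(-16)) - a)/5 = 7 - ((-58*1/34 + a*(-1/16)) - a)/5 = 7 - ((-29/17 - a/16) - a)/5 = 7 - (-29/17 - 17*a/16)/5 = 7 + (29/85 + 17*a/80) = 624/85 + 17*a/80)
-1984 + b(w, -111) = -1984 + (624/85 + (17/80)*135) = -1984 + (624/85 + 459/16) = -1984 + 48999/1360 = -2649241/1360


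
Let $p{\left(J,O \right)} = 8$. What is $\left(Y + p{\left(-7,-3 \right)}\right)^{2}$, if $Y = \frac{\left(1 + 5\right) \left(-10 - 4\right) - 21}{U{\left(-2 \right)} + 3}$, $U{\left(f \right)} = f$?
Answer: $9409$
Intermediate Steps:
$Y = -105$ ($Y = \frac{\left(1 + 5\right) \left(-10 - 4\right) - 21}{-2 + 3} = \frac{6 \left(-14\right) - 21}{1} = \left(-84 - 21\right) 1 = \left(-105\right) 1 = -105$)
$\left(Y + p{\left(-7,-3 \right)}\right)^{2} = \left(-105 + 8\right)^{2} = \left(-97\right)^{2} = 9409$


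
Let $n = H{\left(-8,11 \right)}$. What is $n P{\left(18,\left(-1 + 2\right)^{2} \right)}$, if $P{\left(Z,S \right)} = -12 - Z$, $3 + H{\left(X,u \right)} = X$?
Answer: $330$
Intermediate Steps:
$H{\left(X,u \right)} = -3 + X$
$n = -11$ ($n = -3 - 8 = -11$)
$n P{\left(18,\left(-1 + 2\right)^{2} \right)} = - 11 \left(-12 - 18\right) = \left(-11\right) \left(-30\right) = 330$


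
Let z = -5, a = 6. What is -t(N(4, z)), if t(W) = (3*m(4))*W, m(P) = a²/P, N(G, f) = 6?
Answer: -162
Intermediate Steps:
m(P) = 36/P (m(P) = 6²/P = 36/P)
t(W) = 27*W (t(W) = (3*(36/4))*W = (3*(36*(¼)))*W = (3*9)*W = 27*W)
-t(N(4, z)) = -27*6 = -1*162 = -162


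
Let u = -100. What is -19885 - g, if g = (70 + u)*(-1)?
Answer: -19915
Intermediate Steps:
g = 30 (g = (70 - 100)*(-1) = -30*(-1) = 30)
-19885 - g = -19885 - 1*30 = -19885 - 30 = -19915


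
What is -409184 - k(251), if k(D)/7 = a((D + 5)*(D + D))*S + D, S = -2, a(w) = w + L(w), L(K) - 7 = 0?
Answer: 1388325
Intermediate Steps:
L(K) = 7 (L(K) = 7 + 0 = 7)
a(w) = 7 + w (a(w) = w + 7 = 7 + w)
k(D) = -98 + 7*D - 28*D*(5 + D) (k(D) = 7*((7 + (D + 5)*(D + D))*(-2) + D) = 7*((7 + (5 + D)*(2*D))*(-2) + D) = 7*((7 + 2*D*(5 + D))*(-2) + D) = 7*((-14 - 4*D*(5 + D)) + D) = 7*(-14 + D - 4*D*(5 + D)) = -98 + 7*D - 28*D*(5 + D))
-409184 - k(251) = -409184 - (-98 + 7*251 - 28*251*(5 + 251)) = -409184 - (-98 + 1757 - 28*251*256) = -409184 - (-98 + 1757 - 1799168) = -409184 - 1*(-1797509) = -409184 + 1797509 = 1388325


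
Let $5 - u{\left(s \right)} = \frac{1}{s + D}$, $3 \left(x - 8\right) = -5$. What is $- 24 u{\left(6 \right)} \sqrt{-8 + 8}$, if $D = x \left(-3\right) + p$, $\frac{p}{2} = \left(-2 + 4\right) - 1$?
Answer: $0$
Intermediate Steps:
$x = \frac{19}{3}$ ($x = 8 + \frac{1}{3} \left(-5\right) = 8 - \frac{5}{3} = \frac{19}{3} \approx 6.3333$)
$p = 2$ ($p = 2 \left(\left(-2 + 4\right) - 1\right) = 2 \left(2 - 1\right) = 2 \cdot 1 = 2$)
$D = -17$ ($D = \frac{19}{3} \left(-3\right) + 2 = -19 + 2 = -17$)
$u{\left(s \right)} = 5 - \frac{1}{-17 + s}$ ($u{\left(s \right)} = 5 - \frac{1}{s - 17} = 5 - \frac{1}{-17 + s}$)
$- 24 u{\left(6 \right)} \sqrt{-8 + 8} = - 24 \frac{-86 + 5 \cdot 6}{-17 + 6} \sqrt{-8 + 8} = - 24 \frac{-86 + 30}{-11} \sqrt{0} = - 24 \left(\left(- \frac{1}{11}\right) \left(-56\right)\right) 0 = \left(-24\right) \frac{56}{11} \cdot 0 = \left(- \frac{1344}{11}\right) 0 = 0$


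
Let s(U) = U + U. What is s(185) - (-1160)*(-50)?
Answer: -57630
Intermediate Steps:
s(U) = 2*U
s(185) - (-1160)*(-50) = 2*185 - (-1160)*(-50) = 370 - 1*58000 = 370 - 58000 = -57630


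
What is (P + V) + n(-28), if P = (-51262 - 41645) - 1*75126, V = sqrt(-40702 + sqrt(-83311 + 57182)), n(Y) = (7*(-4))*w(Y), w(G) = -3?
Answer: -167949 + sqrt(-40702 + I*sqrt(26129)) ≈ -1.6795e+5 + 201.75*I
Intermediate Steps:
n(Y) = 84 (n(Y) = (7*(-4))*(-3) = -28*(-3) = 84)
V = sqrt(-40702 + I*sqrt(26129)) (V = sqrt(-40702 + sqrt(-26129)) = sqrt(-40702 + I*sqrt(26129)) ≈ 0.4006 + 201.75*I)
P = -168033 (P = -92907 - 75126 = -168033)
(P + V) + n(-28) = (-168033 + sqrt(-40702 + I*sqrt(26129))) + 84 = -167949 + sqrt(-40702 + I*sqrt(26129))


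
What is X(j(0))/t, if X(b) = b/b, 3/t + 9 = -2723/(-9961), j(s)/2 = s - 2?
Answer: -12418/4269 ≈ -2.9089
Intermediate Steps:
j(s) = -4 + 2*s (j(s) = 2*(s - 2) = 2*(-2 + s) = -4 + 2*s)
t = -4269/12418 (t = 3/(-9 - 2723/(-9961)) = 3/(-9 - 2723*(-1/9961)) = 3/(-9 + 389/1423) = 3/(-12418/1423) = 3*(-1423/12418) = -4269/12418 ≈ -0.34378)
X(b) = 1
X(j(0))/t = 1/(-4269/12418) = 1*(-12418/4269) = -12418/4269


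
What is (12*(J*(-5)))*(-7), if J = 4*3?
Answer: 5040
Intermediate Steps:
J = 12
(12*(J*(-5)))*(-7) = (12*(12*(-5)))*(-7) = (12*(-60))*(-7) = -720*(-7) = 5040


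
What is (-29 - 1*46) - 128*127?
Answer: -16331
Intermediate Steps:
(-29 - 1*46) - 128*127 = (-29 - 46) - 16256 = -75 - 16256 = -16331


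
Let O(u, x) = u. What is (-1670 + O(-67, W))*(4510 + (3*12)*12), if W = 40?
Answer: -8584254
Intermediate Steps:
(-1670 + O(-67, W))*(4510 + (3*12)*12) = (-1670 - 67)*(4510 + (3*12)*12) = -1737*(4510 + 36*12) = -1737*(4510 + 432) = -1737*4942 = -8584254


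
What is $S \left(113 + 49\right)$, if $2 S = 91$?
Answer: $7371$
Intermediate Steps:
$S = \frac{91}{2}$ ($S = \frac{1}{2} \cdot 91 = \frac{91}{2} \approx 45.5$)
$S \left(113 + 49\right) = \frac{91 \left(113 + 49\right)}{2} = \frac{91}{2} \cdot 162 = 7371$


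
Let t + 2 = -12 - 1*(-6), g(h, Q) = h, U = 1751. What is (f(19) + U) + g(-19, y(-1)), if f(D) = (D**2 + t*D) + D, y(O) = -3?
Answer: 1960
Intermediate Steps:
t = -8 (t = -2 + (-12 - 1*(-6)) = -2 + (-12 + 6) = -2 - 6 = -8)
f(D) = D**2 - 7*D (f(D) = (D**2 - 8*D) + D = D**2 - 7*D)
(f(19) + U) + g(-19, y(-1)) = (19*(-7 + 19) + 1751) - 19 = (19*12 + 1751) - 19 = (228 + 1751) - 19 = 1979 - 19 = 1960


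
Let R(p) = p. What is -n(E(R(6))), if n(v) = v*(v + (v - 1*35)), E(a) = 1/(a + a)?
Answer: 209/72 ≈ 2.9028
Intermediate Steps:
E(a) = 1/(2*a)
n(v) = v*(-35 + 2*v) (n(v) = v*(v + (v - 35)) = v*(v + (-35 + v)) = v*(-35 + 2*v))
-n(E(R(6))) = -(1/2)/6*(-35 + 2*((1/2)/6)) = -(1/2)*(1/6)*(-35 + 2*((1/2)*(1/6))) = -(-35 + 2*(1/12))/12 = -(-35 + 1/6)/12 = -(-209)/(12*6) = -1*(-209/72) = 209/72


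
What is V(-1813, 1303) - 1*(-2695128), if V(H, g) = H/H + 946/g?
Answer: 3511754033/1303 ≈ 2.6951e+6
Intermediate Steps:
V(H, g) = 1 + 946/g
V(-1813, 1303) - 1*(-2695128) = (946 + 1303)/1303 - 1*(-2695128) = (1/1303)*2249 + 2695128 = 2249/1303 + 2695128 = 3511754033/1303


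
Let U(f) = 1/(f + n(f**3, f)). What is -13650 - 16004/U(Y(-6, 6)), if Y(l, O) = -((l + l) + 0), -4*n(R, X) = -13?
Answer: -257711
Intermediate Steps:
n(R, X) = 13/4 (n(R, X) = -1/4*(-13) = 13/4)
Y(l, O) = -2*l (Y(l, O) = -(2*l + 0) = -2*l)
U(f) = 1/(13/4 + f) (U(f) = 1/(f + 13/4) = 1/(13/4 + f))
-13650 - 16004/U(Y(-6, 6)) = -13650 - 16004/(4/(13 + 4*(-2*(-6)))) = -13650 - 16004/(4/(13 + 4*12)) = -13650 - 16004/(4/(13 + 48)) = -13650 - 16004/(4/61) = -13650 - 16004/(4*(1/61)) = -13650 - 16004/4/61 = -13650 - 16004*61/4 = -13650 - 1*244061 = -13650 - 244061 = -257711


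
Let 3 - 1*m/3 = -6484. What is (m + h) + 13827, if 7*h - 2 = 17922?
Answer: 250940/7 ≈ 35849.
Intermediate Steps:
h = 17924/7 (h = 2/7 + (⅐)*17922 = 2/7 + 17922/7 = 17924/7 ≈ 2560.6)
m = 19461 (m = 9 - 3*(-6484) = 9 + 19452 = 19461)
(m + h) + 13827 = (19461 + 17924/7) + 13827 = 154151/7 + 13827 = 250940/7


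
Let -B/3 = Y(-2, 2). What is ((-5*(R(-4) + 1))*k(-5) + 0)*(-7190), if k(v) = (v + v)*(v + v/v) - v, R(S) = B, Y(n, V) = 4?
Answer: -17795250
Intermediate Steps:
B = -12 (B = -3*4 = -12)
R(S) = -12
k(v) = -v + 2*v*(1 + v) (k(v) = (2*v)*(v + 1) - v = (2*v)*(1 + v) - v = 2*v*(1 + v) - v = -v + 2*v*(1 + v))
((-5*(R(-4) + 1))*k(-5) + 0)*(-7190) = ((-5*(-12 + 1))*(-5*(1 + 2*(-5))) + 0)*(-7190) = ((-5*(-11))*(-5*(1 - 10)) + 0)*(-7190) = (55*(-5*(-9)) + 0)*(-7190) = (55*45 + 0)*(-7190) = (2475 + 0)*(-7190) = 2475*(-7190) = -17795250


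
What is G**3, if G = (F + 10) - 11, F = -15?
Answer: -4096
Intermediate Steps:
G = -16 (G = (-15 + 10) - 11 = -5 - 11 = -16)
G**3 = (-16)**3 = -4096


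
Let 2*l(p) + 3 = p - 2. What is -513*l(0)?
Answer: 2565/2 ≈ 1282.5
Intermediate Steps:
l(p) = -5/2 + p/2 (l(p) = -3/2 + (p - 2)/2 = -3/2 + (-2 + p)/2 = -3/2 + (-1 + p/2) = -5/2 + p/2)
-513*l(0) = -513*(-5/2 + (1/2)*0) = -513*(-5/2 + 0) = -513*(-5/2) = 2565/2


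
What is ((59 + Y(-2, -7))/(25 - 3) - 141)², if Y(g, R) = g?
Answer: 9272025/484 ≈ 19157.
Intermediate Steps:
((59 + Y(-2, -7))/(25 - 3) - 141)² = ((59 - 2)/(25 - 3) - 141)² = (57/22 - 141)² = (-3045/22)² = 9272025/484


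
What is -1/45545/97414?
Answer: -1/4436720630 ≈ -2.2539e-10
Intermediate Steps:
-1/45545/97414 = -1*1/45545*(1/97414) = -1/45545*1/97414 = -1/4436720630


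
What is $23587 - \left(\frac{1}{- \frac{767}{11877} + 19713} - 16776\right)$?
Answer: $\frac{9450210731965}{234130534} \approx 40363.0$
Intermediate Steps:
$23587 - \left(\frac{1}{- \frac{767}{11877} + 19713} - 16776\right) = 23587 - \left(\frac{1}{\frac{234130534}{11877}} - 16776\right) = 23587 - \left(\frac{11877}{234130534} - 16776\right) = 23587 - - \frac{3927773826507}{234130534} = 23587 + \frac{3927773826507}{234130534} = \frac{9450210731965}{234130534}$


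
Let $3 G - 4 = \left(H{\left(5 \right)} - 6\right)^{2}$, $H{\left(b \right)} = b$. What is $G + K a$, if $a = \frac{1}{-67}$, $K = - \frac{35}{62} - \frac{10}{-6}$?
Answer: $\frac{6855}{4154} \approx 1.6502$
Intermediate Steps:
$K = \frac{205}{186}$ ($K = \left(-35\right) \frac{1}{62} - - \frac{5}{3} = - \frac{35}{62} + \frac{5}{3} = \frac{205}{186} \approx 1.1021$)
$a = - \frac{1}{67} \approx -0.014925$
$G = \frac{5}{3}$ ($G = \frac{4}{3} + \frac{\left(5 - 6\right)^{2}}{3} = \frac{4}{3} + \frac{\left(-1\right)^{2}}{3} = \frac{4}{3} + \frac{1}{3} \cdot 1 = \frac{4}{3} + \frac{1}{3} = \frac{5}{3} \approx 1.6667$)
$G + K a = \frac{5}{3} + \frac{205}{186} \left(- \frac{1}{67}\right) = \frac{5}{3} - \frac{205}{12462} = \frac{6855}{4154}$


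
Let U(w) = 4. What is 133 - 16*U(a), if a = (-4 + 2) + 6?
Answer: 69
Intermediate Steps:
a = 4 (a = -2 + 6 = 4)
133 - 16*U(a) = 133 - 16*4 = 133 - 64 = 69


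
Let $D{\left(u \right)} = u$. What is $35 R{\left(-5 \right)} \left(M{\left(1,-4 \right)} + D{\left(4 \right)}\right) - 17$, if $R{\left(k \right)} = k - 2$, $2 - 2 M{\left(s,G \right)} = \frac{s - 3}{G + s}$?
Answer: $- \frac{3481}{3} \approx -1160.3$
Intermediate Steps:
$M{\left(s,G \right)} = 1 - \frac{-3 + s}{2 \left(G + s\right)}$ ($M{\left(s,G \right)} = 1 - \frac{\left(s - 3\right) \frac{1}{G + s}}{2} = 1 - \frac{\left(-3 + s\right) \frac{1}{G + s}}{2} = 1 - \frac{\frac{1}{G + s} \left(-3 + s\right)}{2} = 1 - \frac{-3 + s}{2 \left(G + s\right)}$)
$R{\left(k \right)} = -2 + k$
$35 R{\left(-5 \right)} \left(M{\left(1,-4 \right)} + D{\left(4 \right)}\right) - 17 = 35 \left(-2 - 5\right) \left(\frac{\frac{3}{2} - 4 + \frac{1}{2} \cdot 1}{-4 + 1} + 4\right) - 17 = 35 \left(- 7 \left(\frac{\frac{3}{2} - 4 + \frac{1}{2}}{-3} + 4\right)\right) - 17 = 35 \left(- 7 \left(\left(- \frac{1}{3}\right) \left(-2\right) + 4\right)\right) - 17 = 35 \left(- 7 \left(\frac{2}{3} + 4\right)\right) - 17 = 35 \left(\left(-7\right) \frac{14}{3}\right) - 17 = 35 \left(- \frac{98}{3}\right) - 17 = - \frac{3430}{3} - 17 = - \frac{3481}{3}$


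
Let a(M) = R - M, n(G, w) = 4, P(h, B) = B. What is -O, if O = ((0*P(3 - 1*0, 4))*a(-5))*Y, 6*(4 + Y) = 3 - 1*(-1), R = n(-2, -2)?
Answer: 0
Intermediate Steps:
R = 4
Y = -10/3 (Y = -4 + (3 - 1*(-1))/6 = -4 + (3 + 1)/6 = -4 + (⅙)*4 = -4 + ⅔ = -10/3 ≈ -3.3333)
a(M) = 4 - M
O = 0 (O = ((0*4)*(4 - 1*(-5)))*(-10/3) = (0*(4 + 5))*(-10/3) = (0*9)*(-10/3) = 0*(-10/3) = 0)
-O = -1*0 = 0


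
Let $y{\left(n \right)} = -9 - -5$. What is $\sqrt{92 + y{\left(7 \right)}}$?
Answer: $2 \sqrt{22} \approx 9.3808$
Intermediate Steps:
$y{\left(n \right)} = -4$ ($y{\left(n \right)} = -9 + 5 = -4$)
$\sqrt{92 + y{\left(7 \right)}} = \sqrt{92 - 4} = \sqrt{88} = 2 \sqrt{22}$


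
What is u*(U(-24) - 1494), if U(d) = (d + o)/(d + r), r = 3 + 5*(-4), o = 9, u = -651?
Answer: 39866589/41 ≈ 9.7236e+5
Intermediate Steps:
r = -17 (r = 3 - 20 = -17)
U(d) = (9 + d)/(-17 + d) (U(d) = (d + 9)/(d - 17) = (9 + d)/(-17 + d))
u*(U(-24) - 1494) = -651*((9 - 24)/(-17 - 24) - 1494) = -651*(-15/(-41) - 1494) = -651*(-1/41*(-15) - 1494) = -651*(15/41 - 1494) = -651*(-61239/41) = 39866589/41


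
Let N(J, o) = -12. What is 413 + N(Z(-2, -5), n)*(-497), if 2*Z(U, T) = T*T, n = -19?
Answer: 6377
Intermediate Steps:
Z(U, T) = T²/2 (Z(U, T) = (T*T)/2 = T²/2)
413 + N(Z(-2, -5), n)*(-497) = 413 - 12*(-497) = 413 + 5964 = 6377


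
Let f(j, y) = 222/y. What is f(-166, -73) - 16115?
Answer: -1176617/73 ≈ -16118.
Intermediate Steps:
f(-166, -73) - 16115 = 222/(-73) - 16115 = 222*(-1/73) - 16115 = -222/73 - 16115 = -1176617/73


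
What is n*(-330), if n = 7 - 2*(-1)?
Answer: -2970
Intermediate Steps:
n = 9 (n = 7 + 2 = 9)
n*(-330) = 9*(-330) = -2970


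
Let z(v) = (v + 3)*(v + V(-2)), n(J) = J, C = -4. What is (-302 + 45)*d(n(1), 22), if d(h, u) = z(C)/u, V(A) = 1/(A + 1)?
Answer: -1285/22 ≈ -58.409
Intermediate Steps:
V(A) = 1/(1 + A)
z(v) = (-1 + v)*(3 + v) (z(v) = (v + 3)*(v + 1/(1 - 2)) = (3 + v)*(v + 1/(-1)) = (3 + v)*(v - 1) = (3 + v)*(-1 + v) = (-1 + v)*(3 + v))
d(h, u) = 5/u (d(h, u) = (-3 + (-4)² + 2*(-4))/u = (-3 + 16 - 8)/u = 5/u)
(-302 + 45)*d(n(1), 22) = (-302 + 45)*(5/22) = -1285/22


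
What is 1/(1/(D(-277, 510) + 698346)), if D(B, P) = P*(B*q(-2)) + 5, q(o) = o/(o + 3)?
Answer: 980891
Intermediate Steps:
q(o) = o/(3 + o)
D(B, P) = 5 - 2*B*P (D(B, P) = P*(B*(-2/(3 - 2))) + 5 = P*(B*(-2/1)) + 5 = P*(B*(-2*1)) + 5 = P*(B*(-2)) + 5 = P*(-2*B) + 5 = -2*B*P + 5 = 5 - 2*B*P)
1/(1/(D(-277, 510) + 698346)) = 1/(1/((5 - 2*(-277)*510) + 698346)) = 1/(1/((5 + 282540) + 698346)) = 1/(1/(282545 + 698346)) = 1/(1/980891) = 980891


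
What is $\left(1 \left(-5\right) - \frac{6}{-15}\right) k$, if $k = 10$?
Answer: $-46$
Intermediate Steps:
$\left(1 \left(-5\right) - \frac{6}{-15}\right) k = \left(1 \left(-5\right) - \frac{6}{-15}\right) 10 = \left(-5 - - \frac{2}{5}\right) 10 = \left(-5 + \frac{2}{5}\right) 10 = \left(- \frac{23}{5}\right) 10 = -46$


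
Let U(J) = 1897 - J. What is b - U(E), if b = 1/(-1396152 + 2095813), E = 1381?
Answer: -361025075/699661 ≈ -516.00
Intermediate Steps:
b = 1/699661 ≈ 1.4293e-6
b - U(E) = 1/699661 - (1897 - 1*1381) = 1/699661 - (1897 - 1381) = 1/699661 - 1*516 = 1/699661 - 516 = -361025075/699661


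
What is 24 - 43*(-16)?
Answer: 712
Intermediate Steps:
24 - 43*(-16) = 24 + 688 = 712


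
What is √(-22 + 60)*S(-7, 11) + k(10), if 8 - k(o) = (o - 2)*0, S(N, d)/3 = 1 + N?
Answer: 8 - 18*√38 ≈ -102.96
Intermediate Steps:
S(N, d) = 3 + 3*N (S(N, d) = 3*(1 + N) = 3 + 3*N)
k(o) = 8 (k(o) = 8 - (o - 2)*0 = 8 - (-2 + o)*0 = 8 - 1*0 = 8 + 0 = 8)
√(-22 + 60)*S(-7, 11) + k(10) = √(-22 + 60)*(3 + 3*(-7)) + 8 = √38*(3 - 21) + 8 = √38*(-18) + 8 = -18*√38 + 8 = 8 - 18*√38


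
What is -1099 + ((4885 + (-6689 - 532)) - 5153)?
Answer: -8588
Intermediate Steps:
-1099 + ((4885 + (-6689 - 532)) - 5153) = -1099 + ((4885 - 7221) - 5153) = -1099 + (-2336 - 5153) = -1099 - 7489 = -8588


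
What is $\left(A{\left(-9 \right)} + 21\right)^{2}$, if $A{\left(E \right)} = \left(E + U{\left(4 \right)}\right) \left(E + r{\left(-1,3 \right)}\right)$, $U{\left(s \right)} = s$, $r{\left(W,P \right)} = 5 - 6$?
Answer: $5041$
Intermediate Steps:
$r{\left(W,P \right)} = -1$ ($r{\left(W,P \right)} = 5 - 6 = -1$)
$A{\left(E \right)} = \left(-1 + E\right) \left(4 + E\right)$ ($A{\left(E \right)} = \left(E + 4\right) \left(E - 1\right) = \left(4 + E\right) \left(-1 + E\right) = \left(-1 + E\right) \left(4 + E\right)$)
$\left(A{\left(-9 \right)} + 21\right)^{2} = \left(\left(-4 + \left(-9\right)^{2} + 3 \left(-9\right)\right) + 21\right)^{2} = \left(\left(-4 + 81 - 27\right) + 21\right)^{2} = \left(50 + 21\right)^{2} = 71^{2} = 5041$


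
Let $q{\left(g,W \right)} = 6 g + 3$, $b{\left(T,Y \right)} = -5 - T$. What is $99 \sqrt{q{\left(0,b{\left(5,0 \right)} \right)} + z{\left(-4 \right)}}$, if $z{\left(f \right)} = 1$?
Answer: $198$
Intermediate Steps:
$q{\left(g,W \right)} = 3 + 6 g$
$99 \sqrt{q{\left(0,b{\left(5,0 \right)} \right)} + z{\left(-4 \right)}} = 99 \sqrt{\left(3 + 6 \cdot 0\right) + 1} = 99 \sqrt{\left(3 + 0\right) + 1} = 99 \sqrt{3 + 1} = 99 \sqrt{4} = 99 \cdot 2 = 198$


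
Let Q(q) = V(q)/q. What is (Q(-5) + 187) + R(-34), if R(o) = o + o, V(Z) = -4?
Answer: 599/5 ≈ 119.80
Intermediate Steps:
R(o) = 2*o
Q(q) = -4/q
(Q(-5) + 187) + R(-34) = (-4/(-5) + 187) + 2*(-34) = (-4*(-⅕) + 187) - 68 = (⅘ + 187) - 68 = 939/5 - 68 = 599/5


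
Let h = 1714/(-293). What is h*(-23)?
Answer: 39422/293 ≈ 134.55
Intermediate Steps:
h = -1714/293 (h = 1714*(-1/293) = -1714/293 ≈ -5.8498)
h*(-23) = -1714/293*(-23) = 39422/293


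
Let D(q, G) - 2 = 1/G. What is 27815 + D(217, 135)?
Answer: 3755296/135 ≈ 27817.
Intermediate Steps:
D(q, G) = 2 + 1/G
27815 + D(217, 135) = 27815 + (2 + 1/135) = 27815 + 271/135 = 3755296/135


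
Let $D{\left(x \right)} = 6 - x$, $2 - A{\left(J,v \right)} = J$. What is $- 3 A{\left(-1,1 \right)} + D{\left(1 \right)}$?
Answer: $-4$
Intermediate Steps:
$A{\left(J,v \right)} = 2 - J$
$- 3 A{\left(-1,1 \right)} + D{\left(1 \right)} = - 3 \left(2 - -1\right) + \left(6 - 1\right) = - 3 \left(2 + 1\right) + \left(6 - 1\right) = \left(-3\right) 3 + 5 = -9 + 5 = -4$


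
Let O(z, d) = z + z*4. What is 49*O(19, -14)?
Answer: 4655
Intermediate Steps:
O(z, d) = 5*z (O(z, d) = z + 4*z = 5*z)
49*O(19, -14) = 49*(5*19) = 49*95 = 4655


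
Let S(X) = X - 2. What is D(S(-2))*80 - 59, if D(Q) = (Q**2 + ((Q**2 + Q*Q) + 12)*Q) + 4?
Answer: -12539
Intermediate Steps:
S(X) = -2 + X
D(Q) = 4 + Q**2 + Q*(12 + 2*Q**2) (D(Q) = (Q**2 + ((Q**2 + Q**2) + 12)*Q) + 4 = (Q**2 + (2*Q**2 + 12)*Q) + 4 = (Q**2 + (12 + 2*Q**2)*Q) + 4 = (Q**2 + Q*(12 + 2*Q**2)) + 4 = 4 + Q**2 + Q*(12 + 2*Q**2))
D(S(-2))*80 - 59 = (4 + (-2 - 2)**2 + 2*(-2 - 2)**3 + 12*(-2 - 2))*80 - 59 = (4 + (-4)**2 + 2*(-4)**3 + 12*(-4))*80 - 59 = (4 + 16 + 2*(-64) - 48)*80 - 59 = (4 + 16 - 128 - 48)*80 - 59 = -156*80 - 59 = -12480 - 59 = -12539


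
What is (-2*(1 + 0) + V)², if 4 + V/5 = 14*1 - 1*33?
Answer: 13689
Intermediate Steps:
V = -115 (V = -20 + 5*(14*1 - 1*33) = -20 + 5*(14 - 33) = -20 + 5*(-19) = -20 - 95 = -115)
(-2*(1 + 0) + V)² = (-2*(1 + 0) - 115)² = (-2*1 - 115)² = (-2 - 115)² = (-117)² = 13689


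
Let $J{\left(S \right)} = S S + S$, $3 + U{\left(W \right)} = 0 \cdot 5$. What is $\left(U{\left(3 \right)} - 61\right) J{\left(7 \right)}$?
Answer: $-3584$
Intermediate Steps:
$U{\left(W \right)} = -3$ ($U{\left(W \right)} = -3 + 0 \cdot 5 = -3 + 0 = -3$)
$J{\left(S \right)} = S + S^{2}$ ($J{\left(S \right)} = S^{2} + S = S + S^{2}$)
$\left(U{\left(3 \right)} - 61\right) J{\left(7 \right)} = \left(-3 - 61\right) 7 \left(1 + 7\right) = - 64 \cdot 7 \cdot 8 = \left(-64\right) 56 = -3584$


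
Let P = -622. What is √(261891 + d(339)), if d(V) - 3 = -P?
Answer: 2*√65629 ≈ 512.36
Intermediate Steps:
d(V) = 625 (d(V) = 3 - 1*(-622) = 3 + 622 = 625)
√(261891 + d(339)) = √(261891 + 625) = √262516 = 2*√65629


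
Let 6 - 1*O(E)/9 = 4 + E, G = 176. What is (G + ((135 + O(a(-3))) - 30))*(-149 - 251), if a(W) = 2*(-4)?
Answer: -148400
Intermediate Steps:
a(W) = -8
O(E) = 18 - 9*E (O(E) = 54 - 9*(4 + E) = 54 + (-36 - 9*E) = 18 - 9*E)
(G + ((135 + O(a(-3))) - 30))*(-149 - 251) = (176 + ((135 + (18 - 9*(-8))) - 30))*(-149 - 251) = (176 + ((135 + (18 + 72)) - 30))*(-400) = (176 + ((135 + 90) - 30))*(-400) = (176 + (225 - 30))*(-400) = (176 + 195)*(-400) = 371*(-400) = -148400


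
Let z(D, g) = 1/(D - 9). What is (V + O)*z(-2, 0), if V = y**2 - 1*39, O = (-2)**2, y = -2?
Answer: 31/11 ≈ 2.8182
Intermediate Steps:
O = 4
z(D, g) = 1/(-9 + D)
V = -35 (V = (-2)**2 - 1*39 = 4 - 39 = -35)
(V + O)*z(-2, 0) = (-35 + 4)/(-9 - 2) = -31/(-11) = -31*(-1/11) = 31/11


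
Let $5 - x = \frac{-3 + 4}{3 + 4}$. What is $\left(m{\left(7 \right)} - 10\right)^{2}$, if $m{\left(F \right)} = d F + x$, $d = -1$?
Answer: $\frac{7225}{49} \approx 147.45$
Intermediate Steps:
$x = \frac{34}{7}$ ($x = 5 - \frac{-3 + 4}{3 + 4} = 5 - 1 \cdot \frac{1}{7} = 5 - \frac{1}{7} = \frac{34}{7} \approx 4.8571$)
$m{\left(F \right)} = \frac{34}{7} - F$ ($m{\left(F \right)} = - F + \frac{34}{7} = \frac{34}{7} - F$)
$\left(m{\left(7 \right)} - 10\right)^{2} = \left(\left(\frac{34}{7} - 7\right) - 10\right)^{2} = \left(- \frac{15}{7} - 10\right)^{2} = \left(- \frac{85}{7}\right)^{2} = \frac{7225}{49}$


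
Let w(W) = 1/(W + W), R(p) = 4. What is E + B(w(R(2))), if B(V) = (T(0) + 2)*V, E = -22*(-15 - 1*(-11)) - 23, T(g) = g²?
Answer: 261/4 ≈ 65.250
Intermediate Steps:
w(W) = 1/(2*W)
E = 65 (E = -22*(-15 + 11) - 23 = -22*(-4) - 23 = 88 - 23 = 65)
B(V) = 2*V (B(V) = (0² + 2)*V = (0 + 2)*V = 2*V)
E + B(w(R(2))) = 65 + 2*((½)/4) = 65 + 2*((½)*(¼)) = 65 + 2*(⅛) = 65 + ¼ = 261/4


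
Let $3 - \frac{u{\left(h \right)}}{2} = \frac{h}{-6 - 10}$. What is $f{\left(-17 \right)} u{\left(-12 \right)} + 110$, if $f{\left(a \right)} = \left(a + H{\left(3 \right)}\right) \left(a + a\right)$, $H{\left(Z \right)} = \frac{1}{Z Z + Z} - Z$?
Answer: $\frac{12629}{4} \approx 3157.3$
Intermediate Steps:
$u{\left(h \right)} = 6 + \frac{h}{8}$ ($u{\left(h \right)} = 6 - 2 \frac{h}{-6 - 10} = 6 - 2 \frac{h}{-16} = 6 - 2 h \left(- \frac{1}{16}\right) = 6 - 2 \left(- \frac{h}{16}\right) = 6 + \frac{h}{8}$)
$H{\left(Z \right)} = \frac{1}{Z + Z^{2}} - Z$ ($H{\left(Z \right)} = \frac{1}{Z^{2} + Z} - Z = \frac{1}{Z + Z^{2}} - Z$)
$f{\left(a \right)} = 2 a \left(- \frac{35}{12} + a\right)$ ($f{\left(a \right)} = \left(a + \frac{1 - 3^{2} - 3^{3}}{3 \left(1 + 3\right)}\right) \left(a + a\right) = \left(a + \frac{1 - 9 - 27}{3 \cdot 4}\right) 2 a = \left(a + \frac{1}{3} \cdot \frac{1}{4} \left(1 - 9 - 27\right)\right) 2 a = \left(a + \frac{1}{3} \cdot \frac{1}{4} \left(-35\right)\right) 2 a = \left(a - \frac{35}{12}\right) 2 a = \left(- \frac{35}{12} + a\right) 2 a = 2 a \left(- \frac{35}{12} + a\right)$)
$f{\left(-17 \right)} u{\left(-12 \right)} + 110 = \frac{1}{6} \left(-17\right) \left(-35 + 12 \left(-17\right)\right) \left(6 + \frac{1}{8} \left(-12\right)\right) + 110 = \frac{1}{6} \left(-17\right) \left(-35 - 204\right) \left(6 - \frac{3}{2}\right) + 110 = \frac{1}{6} \left(-17\right) \left(-239\right) \frac{9}{2} + 110 = \frac{4063}{6} \cdot \frac{9}{2} + 110 = \frac{12189}{4} + 110 = \frac{12629}{4}$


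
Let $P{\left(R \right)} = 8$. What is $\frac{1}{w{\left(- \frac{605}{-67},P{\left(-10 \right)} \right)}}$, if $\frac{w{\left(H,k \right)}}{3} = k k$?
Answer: $\frac{1}{192} \approx 0.0052083$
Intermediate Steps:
$w{\left(H,k \right)} = 3 k^{2}$ ($w{\left(H,k \right)} = 3 k k = 3 k^{2}$)
$\frac{1}{w{\left(- \frac{605}{-67},P{\left(-10 \right)} \right)}} = \frac{1}{3 \cdot 8^{2}} = \frac{1}{3 \cdot 64} = \frac{1}{192}$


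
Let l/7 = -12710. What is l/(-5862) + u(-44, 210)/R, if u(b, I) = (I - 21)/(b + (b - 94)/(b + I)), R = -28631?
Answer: 4739297758832/312256872381 ≈ 15.178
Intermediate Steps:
l = -88970 (l = 7*(-12710) = -88970)
u(b, I) = (-21 + I)/(b + (-94 + b)/(I + b))
l/(-5862) + u(-44, 210)/R = -88970/(-5862) + ((210² - 21*210 - 21*(-44) + 210*(-44))/(-94 - 44 + (-44)² + 210*(-44)))/(-28631) = -88970*(-1/5862) + ((44100 - 4410 + 924 - 9240)/(-94 - 44 + 1936 - 9240))*(-1/28631) = 44485/2931 + (31374/(-7442))*(-1/28631) = 44485/2931 - 1/7442*31374*(-1/28631) = 44485/2931 - 15687/3721*(-1/28631) = 44485/2931 + 15687/106535951 = 4739297758832/312256872381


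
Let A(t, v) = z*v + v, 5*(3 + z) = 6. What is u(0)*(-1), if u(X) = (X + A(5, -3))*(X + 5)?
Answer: -12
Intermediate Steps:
z = -9/5 (z = -3 + (⅕)*6 = -3 + 6/5 = -9/5 ≈ -1.8000)
A(t, v) = -4*v/5 (A(t, v) = -9*v/5 + v = -4*v/5)
u(X) = (5 + X)*(12/5 + X) (u(X) = (X - ⅘*(-3))*(X + 5) = (X + 12/5)*(5 + X) = (12/5 + X)*(5 + X) = (5 + X)*(12/5 + X))
u(0)*(-1) = (12 + 0² + (37/5)*0)*(-1) = (12 + 0 + 0)*(-1) = 12*(-1) = -12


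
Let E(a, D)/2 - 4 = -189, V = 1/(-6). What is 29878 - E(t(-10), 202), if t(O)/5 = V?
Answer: 30248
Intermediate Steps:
V = -1/6 ≈ -0.16667
t(O) = -5/6 (t(O) = 5*(-1/6) = -5/6)
E(a, D) = -370 (E(a, D) = 8 + 2*(-189) = 8 - 378 = -370)
29878 - E(t(-10), 202) = 29878 - 1*(-370) = 29878 + 370 = 30248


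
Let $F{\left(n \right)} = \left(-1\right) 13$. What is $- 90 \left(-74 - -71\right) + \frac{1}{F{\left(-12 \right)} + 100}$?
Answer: $\frac{23491}{87} \approx 270.01$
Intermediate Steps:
$F{\left(n \right)} = -13$
$- 90 \left(-74 - -71\right) + \frac{1}{F{\left(-12 \right)} + 100} = - 90 \left(-74 - -71\right) + \frac{1}{-13 + 100} = - 90 \left(-74 + 71\right) + \frac{1}{87} = \left(-90\right) \left(-3\right) + \frac{1}{87} = 270 + \frac{1}{87} = \frac{23491}{87}$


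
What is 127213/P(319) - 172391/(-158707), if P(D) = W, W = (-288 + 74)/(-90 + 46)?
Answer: 444189504839/16981649 ≈ 26157.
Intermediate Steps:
W = 107/22 (W = -214/(-44) = -214*(-1/44) = 107/22 ≈ 4.8636)
P(D) = 107/22
127213/P(319) - 172391/(-158707) = 127213/(107/22) - 172391/(-158707) = 127213*(22/107) - 172391*(-1/158707) = 2798686/107 + 172391/158707 = 444189504839/16981649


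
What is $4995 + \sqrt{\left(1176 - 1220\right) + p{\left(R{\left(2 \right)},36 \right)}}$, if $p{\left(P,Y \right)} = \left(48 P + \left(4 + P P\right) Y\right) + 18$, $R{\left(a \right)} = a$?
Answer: $4995 + \sqrt{358} \approx 5013.9$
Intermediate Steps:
$p{\left(P,Y \right)} = 18 + 48 P + Y \left(4 + P^{2}\right)$ ($p{\left(P,Y \right)} = \left(48 P + \left(4 + P^{2}\right) Y\right) + 18 = \left(48 P + Y \left(4 + P^{2}\right)\right) + 18 = 18 + 48 P + Y \left(4 + P^{2}\right)$)
$4995 + \sqrt{\left(1176 - 1220\right) + p{\left(R{\left(2 \right)},36 \right)}} = 4995 + \sqrt{\left(1176 - 1220\right) + \left(18 + 4 \cdot 36 + 48 \cdot 2 + 36 \cdot 2^{2}\right)} = 4995 + \sqrt{\left(1176 - 1220\right) + \left(18 + 144 + 96 + 36 \cdot 4\right)} = 4995 + \sqrt{-44 + \left(18 + 144 + 96 + 144\right)} = 4995 + \sqrt{-44 + 402} = 4995 + \sqrt{358}$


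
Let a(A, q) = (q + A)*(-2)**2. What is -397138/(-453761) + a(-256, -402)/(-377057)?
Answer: 21562565974/24441965911 ≈ 0.88219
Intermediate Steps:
a(A, q) = 4*A + 4*q (a(A, q) = (A + q)*4 = 4*A + 4*q)
-397138/(-453761) + a(-256, -402)/(-377057) = -397138/(-453761) + (4*(-256) + 4*(-402))/(-377057) = -397138*(-1/453761) + (-1024 - 1608)*(-1/377057) = 56734/64823 - 2632*(-1/377057) = 56734/64823 + 2632/377057 = 21562565974/24441965911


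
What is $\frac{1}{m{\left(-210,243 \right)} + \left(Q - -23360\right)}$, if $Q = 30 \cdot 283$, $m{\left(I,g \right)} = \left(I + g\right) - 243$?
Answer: $\frac{1}{31640} \approx 3.1606 \cdot 10^{-5}$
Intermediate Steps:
$m{\left(I,g \right)} = -243 + I + g$
$Q = 8490$
$\frac{1}{m{\left(-210,243 \right)} + \left(Q - -23360\right)} = \frac{1}{\left(-243 - 210 + 243\right) + \left(8490 - -23360\right)} = \frac{1}{-210 + \left(8490 + 23360\right)} = \frac{1}{-210 + 31850} = \frac{1}{31640}$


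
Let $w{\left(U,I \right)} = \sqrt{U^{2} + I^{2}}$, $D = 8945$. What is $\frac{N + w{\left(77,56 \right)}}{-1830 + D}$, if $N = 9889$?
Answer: $\frac{9889}{7115} + \frac{7 \sqrt{185}}{7115} \approx 1.4033$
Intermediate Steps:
$w{\left(U,I \right)} = \sqrt{I^{2} + U^{2}}$
$\frac{N + w{\left(77,56 \right)}}{-1830 + D} = \frac{9889 + \sqrt{56^{2} + 77^{2}}}{-1830 + 8945} = \frac{9889 + \sqrt{3136 + 5929}}{7115} = \left(9889 + \sqrt{9065}\right) \frac{1}{7115} = \left(9889 + 7 \sqrt{185}\right) \frac{1}{7115} = \frac{9889}{7115} + \frac{7 \sqrt{185}}{7115}$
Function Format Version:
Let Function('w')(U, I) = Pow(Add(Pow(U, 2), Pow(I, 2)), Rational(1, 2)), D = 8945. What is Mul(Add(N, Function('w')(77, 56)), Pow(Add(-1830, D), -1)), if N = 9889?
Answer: Add(Rational(9889, 7115), Mul(Rational(7, 7115), Pow(185, Rational(1, 2)))) ≈ 1.4033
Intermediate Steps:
Function('w')(U, I) = Pow(Add(Pow(I, 2), Pow(U, 2)), Rational(1, 2))
Mul(Add(N, Function('w')(77, 56)), Pow(Add(-1830, D), -1)) = Mul(Add(9889, Pow(Add(Pow(56, 2), Pow(77, 2)), Rational(1, 2))), Pow(Add(-1830, 8945), -1)) = Mul(Add(9889, Pow(Add(3136, 5929), Rational(1, 2))), Pow(7115, -1)) = Mul(Add(9889, Pow(9065, Rational(1, 2))), Rational(1, 7115)) = Mul(Add(9889, Mul(7, Pow(185, Rational(1, 2)))), Rational(1, 7115)) = Add(Rational(9889, 7115), Mul(Rational(7, 7115), Pow(185, Rational(1, 2))))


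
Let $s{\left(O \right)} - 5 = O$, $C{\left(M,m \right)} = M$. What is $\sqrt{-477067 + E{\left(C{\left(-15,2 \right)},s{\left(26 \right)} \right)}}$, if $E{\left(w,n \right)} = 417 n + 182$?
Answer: $i \sqrt{463958} \approx 681.14 i$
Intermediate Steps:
$s{\left(O \right)} = 5 + O$
$E{\left(w,n \right)} = 182 + 417 n$
$\sqrt{-477067 + E{\left(C{\left(-15,2 \right)},s{\left(26 \right)} \right)}} = \sqrt{-477067 + \left(182 + 417 \left(5 + 26\right)\right)} = \sqrt{-477067 + \left(182 + 417 \cdot 31\right)} = \sqrt{-477067 + \left(182 + 12927\right)} = \sqrt{-477067 + 13109} = \sqrt{-463958} = i \sqrt{463958}$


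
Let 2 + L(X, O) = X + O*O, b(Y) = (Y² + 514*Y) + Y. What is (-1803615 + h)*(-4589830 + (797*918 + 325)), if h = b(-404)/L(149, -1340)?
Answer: 12494973654706536891/1795747 ≈ 6.9581e+12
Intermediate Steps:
b(Y) = Y² + 515*Y
L(X, O) = -2 + X + O² (L(X, O) = -2 + (X + O*O) = -2 + (X + O²) = -2 + X + O²)
h = -44844/1795747 (h = (-404*(515 - 404))/(-2 + 149 + (-1340)²) = (-404*111)/(-2 + 149 + 1795600) = -44844/1795747 ≈ -0.024972)
(-1803615 + h)*(-4589830 + (797*918 + 325)) = (-1803615 - 44844/1795747)*(-4589830 + (797*918 + 325)) = -3238836270249*(-4589830 + (731646 + 325))/1795747 = -3238836270249*(-4589830 + 731971)/1795747 = -3238836270249/1795747*(-3857859) = 12494973654706536891/1795747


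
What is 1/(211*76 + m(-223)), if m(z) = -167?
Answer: 1/15869 ≈ 6.3016e-5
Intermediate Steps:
1/(211*76 + m(-223)) = 1/(211*76 - 167) = 1/(16036 - 167) = 1/15869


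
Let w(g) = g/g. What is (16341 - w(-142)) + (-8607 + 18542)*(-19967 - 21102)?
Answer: -408004175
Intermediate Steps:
w(g) = 1
(16341 - w(-142)) + (-8607 + 18542)*(-19967 - 21102) = (16341 - 1*1) + (-8607 + 18542)*(-19967 - 21102) = (16341 - 1) + 9935*(-41069) = 16340 - 408020515 = -408004175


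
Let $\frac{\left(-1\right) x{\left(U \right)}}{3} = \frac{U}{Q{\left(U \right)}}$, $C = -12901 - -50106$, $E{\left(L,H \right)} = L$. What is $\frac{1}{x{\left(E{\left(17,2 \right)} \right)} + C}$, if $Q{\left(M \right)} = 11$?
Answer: $\frac{11}{409204} \approx 2.6881 \cdot 10^{-5}$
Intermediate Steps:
$C = 37205$ ($C = -12901 + 50106 = 37205$)
$x{\left(U \right)} = - \frac{3 U}{11}$ ($x{\left(U \right)} = - 3 \frac{U}{11} = - \frac{3 U}{11}$)
$\frac{1}{x{\left(E{\left(17,2 \right)} \right)} + C} = \frac{1}{\left(- \frac{3}{11}\right) 17 + 37205} = \frac{1}{- \frac{51}{11} + 37205} = \frac{1}{\frac{409204}{11}} = \frac{11}{409204}$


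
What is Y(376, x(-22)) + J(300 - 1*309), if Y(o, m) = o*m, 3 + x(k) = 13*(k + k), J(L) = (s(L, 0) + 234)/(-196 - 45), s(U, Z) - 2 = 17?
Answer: -52104453/241 ≈ -2.1620e+5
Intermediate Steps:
s(U, Z) = 19 (s(U, Z) = 2 + 17 = 19)
J(L) = -253/241 (J(L) = (19 + 234)/(-196 - 45) = 253/(-241) = 253*(-1/241) = -253/241)
x(k) = -3 + 26*k (x(k) = -3 + 13*(k + k) = -3 + 13*(2*k) = -3 + 26*k)
Y(o, m) = m*o
Y(376, x(-22)) + J(300 - 1*309) = (-3 + 26*(-22))*376 - 253/241 = (-3 - 572)*376 - 253/241 = -575*376 - 253/241 = -216200 - 253/241 = -52104453/241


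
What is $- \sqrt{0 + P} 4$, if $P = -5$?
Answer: $- 4 i \sqrt{5} \approx - 8.9443 i$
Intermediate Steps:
$- \sqrt{0 + P} 4 = - \sqrt{0 - 5} \cdot 4 = - \sqrt{-5} \cdot 4 = - i \sqrt{5} \cdot 4 = - 4 i \sqrt{5}$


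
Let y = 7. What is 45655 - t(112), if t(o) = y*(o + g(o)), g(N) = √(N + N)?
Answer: 44871 - 28*√14 ≈ 44766.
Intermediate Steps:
g(N) = √2*√N (g(N) = √(2*N) = √2*√N)
t(o) = 7*o + 7*√2*√o (t(o) = 7*(o + √2*√o) = 7*o + 7*√2*√o)
45655 - t(112) = 45655 - (7*112 + 7*√2*√112) = 45655 - (784 + 7*√2*(4*√7)) = 45655 - (784 + 28*√14) = 45655 + (-784 - 28*√14) = 44871 - 28*√14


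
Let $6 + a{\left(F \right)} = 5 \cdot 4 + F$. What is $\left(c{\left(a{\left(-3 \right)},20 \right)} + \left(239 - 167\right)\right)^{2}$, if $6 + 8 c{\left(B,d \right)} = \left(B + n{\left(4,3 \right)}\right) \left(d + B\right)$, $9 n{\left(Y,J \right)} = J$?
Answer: $\frac{477481}{36} \approx 13263.0$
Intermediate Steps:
$n{\left(Y,J \right)} = \frac{J}{9}$
$a{\left(F \right)} = 14 + F$ ($a{\left(F \right)} = -6 + \left(5 \cdot 4 + F\right) = -6 + \left(20 + F\right) = 14 + F$)
$c{\left(B,d \right)} = - \frac{3}{4} + \frac{\left(\frac{1}{3} + B\right) \left(B + d\right)}{8}$ ($c{\left(B,d \right)} = - \frac{3}{4} + \frac{\left(B + \frac{1}{9} \cdot 3\right) \left(d + B\right)}{8} = - \frac{3}{4} + \frac{\left(B + \frac{1}{3}\right) \left(B + d\right)}{8} = - \frac{3}{4} + \frac{\left(\frac{1}{3} + B\right) \left(B + d\right)}{8}$)
$\left(c{\left(a{\left(-3 \right)},20 \right)} + \left(239 - 167\right)\right)^{2} = \left(\left(- \frac{3}{4} + \frac{\left(14 - 3\right)^{2}}{8} + \frac{14 - 3}{24} + \frac{1}{24} \cdot 20 + \frac{1}{8} \left(14 - 3\right) 20\right) + \left(239 - 167\right)\right)^{2} = \left(\left(- \frac{3}{4} + \frac{11^{2}}{8} + \frac{1}{24} \cdot 11 + \frac{5}{6} + \frac{1}{8} \cdot 11 \cdot 20\right) + 72\right)^{2} = \left(\left(- \frac{3}{4} + \frac{1}{8} \cdot 121 + \frac{11}{24} + \frac{5}{6} + \frac{55}{2}\right) + 72\right)^{2} = \left(\left(- \frac{3}{4} + \frac{121}{8} + \frac{11}{24} + \frac{5}{6} + \frac{55}{2}\right) + 72\right)^{2} = \left(\frac{259}{6} + 72\right)^{2} = \left(\frac{691}{6}\right)^{2} = \frac{477481}{36}$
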